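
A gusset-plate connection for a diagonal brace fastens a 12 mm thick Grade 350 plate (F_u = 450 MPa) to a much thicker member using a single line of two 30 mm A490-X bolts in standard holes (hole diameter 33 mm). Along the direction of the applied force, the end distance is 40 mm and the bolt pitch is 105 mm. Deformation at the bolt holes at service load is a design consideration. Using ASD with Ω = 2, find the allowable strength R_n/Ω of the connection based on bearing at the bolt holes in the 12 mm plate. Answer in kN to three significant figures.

Per bolt r_n = 1.2 l_c t F_u ≤ 2.4 d t F_u; upper limit = 2.4 × 30 × 12 × 450 / 1000 = 388.8 kN.
Edge bolt: l_c = 40 − 33/2 = 23.5 mm → 1.2 × 23.5 × 12 × 450 / 1000 = 152.3 → r_n = 152.3 kN.
Interior bolts: l_c = 105 − 33 = 72 mm → 1.2 × 72 × 12 × 450 / 1000 = 466.6 → r_n = 388.8 kN.
R_n = 1 × 152.3 + 1 × 388.8 = 541.1 kN.
Allowable strength R_n/Ω = 541.1 / 2 = 271 kN.

271 kN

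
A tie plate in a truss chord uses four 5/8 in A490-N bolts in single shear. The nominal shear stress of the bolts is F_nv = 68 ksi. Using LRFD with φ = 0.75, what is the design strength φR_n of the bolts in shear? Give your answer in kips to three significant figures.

A_b = π × 0.625² / 4 = 0.3068 in².
R_n = F_nv · A_b · n · n_s = 68 × 0.3068 × 4 × 1 = 83.45 kips.
Design strength φR_n = 0.75 × 83.45 = 62.6 kips.

62.6 kips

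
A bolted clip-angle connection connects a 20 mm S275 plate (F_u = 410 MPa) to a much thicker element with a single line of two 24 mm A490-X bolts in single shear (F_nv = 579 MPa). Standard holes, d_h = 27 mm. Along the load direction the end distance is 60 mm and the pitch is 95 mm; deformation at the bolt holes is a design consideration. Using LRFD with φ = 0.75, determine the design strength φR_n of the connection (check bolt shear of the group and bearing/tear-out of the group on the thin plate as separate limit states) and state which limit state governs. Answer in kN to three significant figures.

393 kN (bolt shear governs)

Bolt shear: A_b = π·24²/4 = 452.4 mm²; R_n = 579 × 452.4 × 2 × 1 / 1000 = 523.9 kN → 0.75 × 523.9 = 393 kN.
Bearing (1.2 l_c t F_u ≤ 2.4 d t F_u): upper limit = 2.4·24·20·410 / 1000 = 472.3 kN.
  Edge l_c = 60 − 27/2 = 46.5 → r_n = 457.6 kN; interior l_c = 95 − 27 = 68 → r_n = 472.3 kN.
  R_n,bearing = 1·457.6 + 1·472.3 = 929.9 kN → 0.75 × 929.9 = 697 kN.
Bolt shear governs: 393 kN.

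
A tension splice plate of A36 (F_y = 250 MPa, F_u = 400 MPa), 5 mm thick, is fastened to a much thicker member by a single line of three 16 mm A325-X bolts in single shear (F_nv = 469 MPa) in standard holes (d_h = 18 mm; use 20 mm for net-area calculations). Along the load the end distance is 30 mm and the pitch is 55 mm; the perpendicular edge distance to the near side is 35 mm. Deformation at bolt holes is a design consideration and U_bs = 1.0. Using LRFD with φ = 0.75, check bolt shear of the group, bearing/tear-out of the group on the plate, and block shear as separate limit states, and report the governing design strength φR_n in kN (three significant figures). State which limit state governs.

116 kN (block shear governs)

Bolt shear: A_b = π·16²/4 = 201.1 mm²; R_n = 469 × 201.1 × 3 × 1 / 1000 = 282.9 kN → 0.75 × 282.9 = 212 kN.
Bearing: edge l_c = 21, r_n = 50.4 kN; interior l_c = 37, r_n = 76.8 kN; R_n = 50.4 + 2·76.8 = 204 kN → 153 kN.
Block shear: A_gv = 700, A_nv = 450, A_nt = 125 mm²; R_n = min(0.6F_uA_nv, 0.6F_yA_gv) + U_bs·F_u·A_nt = 155 kN → 116 kN.
Block shear governs: 116 kN.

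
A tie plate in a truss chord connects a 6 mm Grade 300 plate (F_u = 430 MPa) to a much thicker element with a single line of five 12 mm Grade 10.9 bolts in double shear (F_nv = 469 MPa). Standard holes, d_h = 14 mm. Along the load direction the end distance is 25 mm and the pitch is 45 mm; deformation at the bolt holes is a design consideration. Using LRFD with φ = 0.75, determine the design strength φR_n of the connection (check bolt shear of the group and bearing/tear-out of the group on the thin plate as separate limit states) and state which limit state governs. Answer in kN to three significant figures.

Bolt shear: A_b = π·12²/4 = 113.1 mm²; R_n = 469 × 113.1 × 5 × 2 / 1000 = 530.4 kN → 0.75 × 530.4 = 398 kN.
Bearing (1.2 l_c t F_u ≤ 2.4 d t F_u): upper limit = 2.4·12·6·430 / 1000 = 74.3 kN.
  Edge l_c = 25 − 14/2 = 18 → r_n = 55.73 kN; interior l_c = 45 − 14 = 31 → r_n = 74.3 kN.
  R_n,bearing = 1·55.73 + 4·74.3 = 352.9 kN → 0.75 × 352.9 = 265 kN.
Bearing governs: 265 kN.

265 kN (bearing governs)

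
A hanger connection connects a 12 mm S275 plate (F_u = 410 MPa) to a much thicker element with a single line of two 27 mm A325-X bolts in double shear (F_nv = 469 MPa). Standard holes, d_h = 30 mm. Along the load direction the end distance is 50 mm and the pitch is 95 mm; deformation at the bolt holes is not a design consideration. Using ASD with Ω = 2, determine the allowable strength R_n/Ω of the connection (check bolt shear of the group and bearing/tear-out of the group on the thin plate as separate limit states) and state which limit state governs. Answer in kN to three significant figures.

328 kN (bearing governs)

Bolt shear: A_b = π·27²/4 = 572.6 mm²; R_n = 469 × 572.6 × 2 × 2 / 1000 = 1074 kN → 1074 / 2 = 537 kN.
Bearing (1.5 l_c t F_u ≤ 3.0 d t F_u): upper limit = 3.0·27·12·410 / 1000 = 398.5 kN.
  Edge l_c = 50 − 30/2 = 35 → r_n = 258.3 kN; interior l_c = 95 − 30 = 65 → r_n = 398.5 kN.
  R_n,bearing = 1·258.3 + 1·398.5 = 656.8 kN → 656.8 / 2 = 328 kN.
Bearing governs: 328 kN.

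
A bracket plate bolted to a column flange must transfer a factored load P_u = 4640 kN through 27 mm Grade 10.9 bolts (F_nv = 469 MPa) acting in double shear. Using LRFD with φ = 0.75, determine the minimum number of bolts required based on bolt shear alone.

12 bolts

A_b = π·27²/4 = 572.6 mm².
Per-bolt design strength φR_n = 0.75 × 469 × 572.6 × 2 / 1000 = 402.8 kN.
n ≥ 4640 / 402.8 = 11.52 → use 12 bolts.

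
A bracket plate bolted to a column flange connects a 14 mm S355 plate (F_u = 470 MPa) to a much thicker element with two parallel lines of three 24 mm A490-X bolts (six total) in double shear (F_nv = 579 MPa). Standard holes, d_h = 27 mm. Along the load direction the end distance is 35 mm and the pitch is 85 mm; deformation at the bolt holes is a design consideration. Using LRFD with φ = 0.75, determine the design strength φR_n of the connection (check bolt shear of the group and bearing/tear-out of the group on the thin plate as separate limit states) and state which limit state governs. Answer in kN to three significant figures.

Bolt shear: A_b = π·24²/4 = 452.4 mm²; R_n = 579 × 452.4 × 6 × 2 / 1000 = 3143 kN → 0.75 × 3143 = 2360 kN.
Bearing (1.2 l_c t F_u ≤ 2.4 d t F_u): upper limit = 2.4·24·14·470 / 1000 = 379 kN.
  Edge l_c = 35 − 27/2 = 21.5 → r_n = 169.8 kN; interior l_c = 85 − 27 = 58 → r_n = 379 kN.
  R_n,bearing = 2·169.8 + 4·379 = 1856 kN → 0.75 × 1856 = 1390 kN.
Bearing governs: 1390 kN.

1390 kN (bearing governs)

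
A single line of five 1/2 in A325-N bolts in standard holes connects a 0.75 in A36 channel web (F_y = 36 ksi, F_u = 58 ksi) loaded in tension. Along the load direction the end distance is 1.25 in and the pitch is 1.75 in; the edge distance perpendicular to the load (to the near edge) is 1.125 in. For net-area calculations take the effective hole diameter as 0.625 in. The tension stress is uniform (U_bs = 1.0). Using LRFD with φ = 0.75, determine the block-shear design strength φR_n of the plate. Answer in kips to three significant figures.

Shear plane L_v = 1.25 + 4·1.75 = 8.25 in; A_gv = 8.25 × 0.75 = 6.188 in².
A_nv = (8.25 − 4.5·0.625) × 0.75 = 4.078 in².
A_nt = (1.125 − 0.5·0.625) × 0.75 = 0.6094 in².
0.6 F_u A_nv = 141.9 kips; 0.6 F_y A_gv = 133.6 kips → shear yielding governs the shear term.
R_n = 133.6 + 1.0 × 58 × 0.6094 = 169 kips.
Design strength φR_n = 0.75 × 169 = 127 kips.

127 kips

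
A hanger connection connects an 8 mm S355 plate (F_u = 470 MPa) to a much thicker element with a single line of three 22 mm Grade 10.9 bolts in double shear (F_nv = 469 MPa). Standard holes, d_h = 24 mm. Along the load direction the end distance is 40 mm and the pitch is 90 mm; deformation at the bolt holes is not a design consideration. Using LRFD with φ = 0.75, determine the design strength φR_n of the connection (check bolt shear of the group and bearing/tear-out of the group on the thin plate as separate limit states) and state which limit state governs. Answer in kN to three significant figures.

491 kN (bearing governs)

Bolt shear: A_b = π·22²/4 = 380.1 mm²; R_n = 469 × 380.1 × 3 × 2 / 1000 = 1070 kN → 0.75 × 1070 = 802 kN.
Bearing (1.5 l_c t F_u ≤ 3.0 d t F_u): upper limit = 3.0·22·8·470 / 1000 = 248.2 kN.
  Edge l_c = 40 − 24/2 = 28 → r_n = 157.9 kN; interior l_c = 90 − 24 = 66 → r_n = 248.2 kN.
  R_n,bearing = 1·157.9 + 2·248.2 = 654.2 kN → 0.75 × 654.2 = 491 kN.
Bearing governs: 491 kN.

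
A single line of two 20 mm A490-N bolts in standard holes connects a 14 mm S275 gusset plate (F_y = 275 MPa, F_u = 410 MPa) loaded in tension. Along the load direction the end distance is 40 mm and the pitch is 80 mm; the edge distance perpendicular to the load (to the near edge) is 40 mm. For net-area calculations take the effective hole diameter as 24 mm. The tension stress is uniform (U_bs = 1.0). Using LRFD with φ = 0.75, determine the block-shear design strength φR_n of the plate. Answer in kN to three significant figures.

328 kN

Shear plane L_v = 40 + 1·80 = 120 mm; A_gv = 120 × 14 = 1680 mm².
A_nv = (120 − 1.5·24) × 14 = 1176 mm².
A_nt = (40 − 0.5·24) × 14 = 392 mm².
0.6 F_u A_nv = 289.3 kN; 0.6 F_y A_gv = 277.2 kN → shear yielding governs the shear term.
R_n = 277.2 + 1.0 × 410 × 392 / 1000 = 437.9 kN.
Design strength φR_n = 0.75 × 437.9 = 328 kN.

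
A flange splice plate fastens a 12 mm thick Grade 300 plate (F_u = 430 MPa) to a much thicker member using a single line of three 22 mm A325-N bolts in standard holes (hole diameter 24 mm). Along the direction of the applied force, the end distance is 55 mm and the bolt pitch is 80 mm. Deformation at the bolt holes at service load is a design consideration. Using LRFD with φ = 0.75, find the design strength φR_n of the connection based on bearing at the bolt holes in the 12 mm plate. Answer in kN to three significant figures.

608 kN

Per bolt r_n = 1.2 l_c t F_u ≤ 2.4 d t F_u; upper limit = 2.4 × 22 × 12 × 430 / 1000 = 272.4 kN.
Edge bolt: l_c = 55 − 24/2 = 43 mm → 1.2 × 43 × 12 × 430 / 1000 = 266.3 → r_n = 266.3 kN.
Interior bolts: l_c = 80 − 24 = 56 mm → 1.2 × 56 × 12 × 430 / 1000 = 346.8 → r_n = 272.4 kN.
R_n = 1 × 266.3 + 2 × 272.4 = 811.2 kN.
Design strength φR_n = 0.75 × 811.2 = 608 kN.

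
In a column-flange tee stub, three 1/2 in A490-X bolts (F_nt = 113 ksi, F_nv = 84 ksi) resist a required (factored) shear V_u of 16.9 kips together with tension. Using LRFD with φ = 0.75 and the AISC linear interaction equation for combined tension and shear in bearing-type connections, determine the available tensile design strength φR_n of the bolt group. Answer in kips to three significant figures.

A_b = π·0.5²/4 = 0.1963 in²; f_rv = 16.9 / (3 × 0.1963) = 28.69 ksi.
F'_nt = 1.3 F_nt − (F_nt / φF_nv) f_rv = 1.3·113 − (113/(0.75·84))·28.69 = 95.44 ksi, capped at F_nt → F'_nt = 95.44 ksi.
R_n = F'_nt · A_b · n = 95.44 × 0.1963 × 3 = 56.22 kips.
Design strength φR_n = 0.75 × 56.22 = 42.2 kips.

42.2 kips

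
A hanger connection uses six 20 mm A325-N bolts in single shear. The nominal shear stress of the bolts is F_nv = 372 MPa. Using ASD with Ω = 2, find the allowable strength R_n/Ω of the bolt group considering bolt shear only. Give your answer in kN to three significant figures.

351 kN

A_b = π × 20² / 4 = 314.2 mm².
R_n = F_nv · A_b · n · n_s = 372 × 314.2 × 6 × 1 / 1000 = 701.2 kN.
Allowable strength R_n/Ω = 701.2 / 2 = 351 kN.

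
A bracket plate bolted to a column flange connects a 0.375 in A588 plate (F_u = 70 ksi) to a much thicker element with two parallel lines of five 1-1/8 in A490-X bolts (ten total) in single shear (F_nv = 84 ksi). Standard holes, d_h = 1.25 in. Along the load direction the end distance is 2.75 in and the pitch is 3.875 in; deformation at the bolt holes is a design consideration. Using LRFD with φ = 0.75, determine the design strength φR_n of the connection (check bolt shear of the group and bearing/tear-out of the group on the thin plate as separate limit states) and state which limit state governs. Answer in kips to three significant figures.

Bolt shear: A_b = π·1.125²/4 = 0.994 in²; R_n = 84 × 0.994 × 10 × 1 = 835 kips → 0.75 × 835 = 626 kips.
Bearing (1.2 l_c t F_u ≤ 2.4 d t F_u): upper limit = 2.4·1.125·0.375·70 = 70.88 kips.
  Edge l_c = 2.75 − 1.25/2 = 2.125 → r_n = 66.94 kips; interior l_c = 3.875 − 1.25 = 2.625 → r_n = 70.88 kips.
  R_n,bearing = 2·66.94 + 8·70.88 = 700.9 kips → 0.75 × 700.9 = 526 kips.
Bearing governs: 526 kips.

526 kips (bearing governs)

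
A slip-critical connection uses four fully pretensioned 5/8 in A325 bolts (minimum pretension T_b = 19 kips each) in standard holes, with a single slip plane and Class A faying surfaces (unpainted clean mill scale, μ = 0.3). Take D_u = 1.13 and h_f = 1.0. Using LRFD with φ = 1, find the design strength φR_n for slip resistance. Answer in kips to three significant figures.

25.8 kips

R_n = μ · D_u · h_f · T_b · n_s · n_b = 0.3 × 1.13 × 1.0 × 19 × 1 × 4 = 25.76 kips.
Design strength φR_n = 1 × 25.76 = 25.8 kips.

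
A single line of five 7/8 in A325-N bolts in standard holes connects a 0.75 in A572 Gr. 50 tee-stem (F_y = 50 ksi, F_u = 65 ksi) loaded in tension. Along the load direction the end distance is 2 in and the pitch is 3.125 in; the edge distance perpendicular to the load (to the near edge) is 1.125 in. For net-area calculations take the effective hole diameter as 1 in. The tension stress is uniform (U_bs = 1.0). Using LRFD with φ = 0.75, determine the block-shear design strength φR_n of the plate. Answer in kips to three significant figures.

242 kips

Shear plane L_v = 2 + 4·3.125 = 14.5 in; A_gv = 14.5 × 0.75 = 10.88 in².
A_nv = (14.5 − 4.5·1) × 0.75 = 7.5 in².
A_nt = (1.125 − 0.5·1) × 0.75 = 0.4688 in².
0.6 F_u A_nv = 292.5 kips; 0.6 F_y A_gv = 326.2 kips → shear rupture governs the shear term.
R_n = 292.5 + 1.0 × 65 × 0.4688 = 323 kips.
Design strength φR_n = 0.75 × 323 = 242 kips.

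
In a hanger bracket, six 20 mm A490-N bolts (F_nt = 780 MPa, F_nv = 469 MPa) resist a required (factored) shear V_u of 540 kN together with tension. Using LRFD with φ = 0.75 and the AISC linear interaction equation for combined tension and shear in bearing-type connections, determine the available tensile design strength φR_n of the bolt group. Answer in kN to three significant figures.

A_b = π·20²/4 = 314.2 mm²; f_rv = 540 × 1000 / (6 × 314.2) = 286.5 MPa.
F'_nt = 1.3 F_nt − (F_nt / φF_nv) f_rv = 1.3·780 − (780/(0.75·469))·286.5 = 378.7 MPa, capped at F_nt → F'_nt = 378.7 MPa.
R_n = F'_nt · A_b · n = 378.7 × 314.2 × 6 / 1000 = 713.9 kN.
Design strength φR_n = 0.75 × 713.9 = 535 kN.

535 kN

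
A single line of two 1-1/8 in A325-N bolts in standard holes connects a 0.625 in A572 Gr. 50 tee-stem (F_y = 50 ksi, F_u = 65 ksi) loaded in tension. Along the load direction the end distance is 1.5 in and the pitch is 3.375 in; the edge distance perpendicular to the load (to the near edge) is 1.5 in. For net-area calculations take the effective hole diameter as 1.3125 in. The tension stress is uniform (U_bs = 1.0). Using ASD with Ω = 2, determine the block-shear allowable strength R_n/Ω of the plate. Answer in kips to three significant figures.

Shear plane L_v = 1.5 + 1·3.375 = 4.875 in; A_gv = 4.875 × 0.625 = 3.047 in².
A_nv = (4.875 − 1.5·1.3125) × 0.625 = 1.816 in².
A_nt = (1.5 − 0.5·1.3125) × 0.625 = 0.5273 in².
0.6 F_u A_nv = 70.84 kips; 0.6 F_y A_gv = 91.41 kips → shear rupture governs the shear term.
R_n = 70.84 + 1.0 × 65 × 0.5273 = 105.1 kips.
Allowable strength R_n/Ω = 105.1 / 2 = 52.6 kips.

52.6 kips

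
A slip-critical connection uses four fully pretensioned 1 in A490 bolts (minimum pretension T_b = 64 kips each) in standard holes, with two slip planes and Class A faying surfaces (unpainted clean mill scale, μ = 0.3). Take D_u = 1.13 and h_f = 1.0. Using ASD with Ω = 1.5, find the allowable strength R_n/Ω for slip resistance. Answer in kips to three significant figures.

R_n = μ · D_u · h_f · T_b · n_s · n_b = 0.3 × 1.13 × 1.0 × 64 × 2 × 4 = 173.6 kips.
Allowable strength R_n/Ω = 173.6 / 1.5 = 116 kips.

116 kips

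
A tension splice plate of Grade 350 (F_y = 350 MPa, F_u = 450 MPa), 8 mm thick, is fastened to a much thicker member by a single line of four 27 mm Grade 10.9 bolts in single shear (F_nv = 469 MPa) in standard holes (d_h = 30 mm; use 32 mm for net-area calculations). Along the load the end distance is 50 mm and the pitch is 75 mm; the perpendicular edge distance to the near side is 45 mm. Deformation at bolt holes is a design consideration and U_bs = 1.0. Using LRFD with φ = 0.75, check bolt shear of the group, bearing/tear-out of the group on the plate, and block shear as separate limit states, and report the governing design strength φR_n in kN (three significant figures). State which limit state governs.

Bolt shear: A_b = π·27²/4 = 572.6 mm²; R_n = 469 × 572.6 × 4 × 1 / 1000 = 1074 kN → 0.75 × 1074 = 806 kN.
Bearing: edge l_c = 35, r_n = 151.2 kN; interior l_c = 45, r_n = 194.4 kN; R_n = 151.2 + 3·194.4 = 734.4 kN → 551 kN.
Block shear: A_gv = 2200, A_nv = 1304, A_nt = 232 mm²; R_n = min(0.6F_uA_nv, 0.6F_yA_gv) + U_bs·F_u·A_nt = 456.5 kN → 342 kN.
Block shear governs: 342 kN.

342 kN (block shear governs)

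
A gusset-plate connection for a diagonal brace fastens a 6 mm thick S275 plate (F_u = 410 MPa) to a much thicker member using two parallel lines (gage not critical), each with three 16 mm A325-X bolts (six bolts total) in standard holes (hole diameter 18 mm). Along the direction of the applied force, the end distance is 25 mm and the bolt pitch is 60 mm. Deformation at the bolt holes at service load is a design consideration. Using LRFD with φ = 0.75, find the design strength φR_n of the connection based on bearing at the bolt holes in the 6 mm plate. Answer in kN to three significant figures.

Per bolt r_n = 1.2 l_c t F_u ≤ 2.4 d t F_u; upper limit = 2.4 × 16 × 6 × 410 / 1000 = 94.46 kN.
Edge bolt: l_c = 25 − 18/2 = 16 mm → 1.2 × 16 × 6 × 410 / 1000 = 47.23 → r_n = 47.23 kN.
Interior bolts: l_c = 60 − 18 = 42 mm → 1.2 × 42 × 6 × 410 / 1000 = 124 → r_n = 94.46 kN.
R_n = 2 × 47.23 + 4 × 94.46 = 472.3 kN.
Design strength φR_n = 0.75 × 472.3 = 354 kN.

354 kN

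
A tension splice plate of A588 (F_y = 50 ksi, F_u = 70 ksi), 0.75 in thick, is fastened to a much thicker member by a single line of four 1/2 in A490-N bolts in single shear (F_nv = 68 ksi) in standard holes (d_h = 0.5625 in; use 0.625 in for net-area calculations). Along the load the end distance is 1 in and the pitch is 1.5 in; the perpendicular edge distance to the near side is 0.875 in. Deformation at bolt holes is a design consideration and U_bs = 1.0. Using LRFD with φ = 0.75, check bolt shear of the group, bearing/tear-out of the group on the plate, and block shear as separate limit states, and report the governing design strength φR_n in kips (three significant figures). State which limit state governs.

Bolt shear: A_b = π·0.5²/4 = 0.1963 in²; R_n = 68 × 0.1963 × 4 × 1 = 53.41 kips → 0.75 × 53.41 = 40.1 kips.
Bearing: edge l_c = 0.7188, r_n = 45.28 kips; interior l_c = 0.9375, r_n = 59.06 kips; R_n = 45.28 + 3·59.06 = 222.5 kips → 167 kips.
Block shear: A_gv = 4.125, A_nv = 2.484, A_nt = 0.4219 in²; R_n = min(0.6F_uA_nv, 0.6F_yA_gv) + U_bs·F_u·A_nt = 133.9 kips → 100 kips.
Bolt shear governs: 40.1 kips.

40.1 kips (bolt shear governs)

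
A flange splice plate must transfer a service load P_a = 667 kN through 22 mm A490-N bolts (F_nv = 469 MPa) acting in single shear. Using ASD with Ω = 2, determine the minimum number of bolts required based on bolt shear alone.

A_b = π·22²/4 = 380.1 mm².
Per-bolt allowable strength R_n/Ω = 469 × 380.1 × 1 / 1000 / 2 = 89.14 kN.
n ≥ 667 / 89.14 = 7.483 → use 8 bolts.

8 bolts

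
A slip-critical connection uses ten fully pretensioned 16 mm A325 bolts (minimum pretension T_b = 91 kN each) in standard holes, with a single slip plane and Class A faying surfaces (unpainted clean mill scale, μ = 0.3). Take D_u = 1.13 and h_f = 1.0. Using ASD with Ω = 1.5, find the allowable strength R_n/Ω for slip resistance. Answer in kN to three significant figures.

R_n = μ · D_u · h_f · T_b · n_s · n_b = 0.3 × 1.13 × 1.0 × 91 × 1 × 10 = 308.5 kN.
Allowable strength R_n/Ω = 308.5 / 1.5 = 206 kN.

206 kN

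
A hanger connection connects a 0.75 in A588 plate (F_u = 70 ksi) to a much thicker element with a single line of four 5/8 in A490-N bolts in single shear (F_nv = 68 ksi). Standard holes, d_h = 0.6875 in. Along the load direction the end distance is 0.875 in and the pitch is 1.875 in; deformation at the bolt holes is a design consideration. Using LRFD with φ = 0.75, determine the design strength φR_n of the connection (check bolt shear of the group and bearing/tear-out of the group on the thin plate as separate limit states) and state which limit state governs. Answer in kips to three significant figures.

Bolt shear: A_b = π·0.625²/4 = 0.3068 in²; R_n = 68 × 0.3068 × 4 × 1 = 83.45 kips → 0.75 × 83.45 = 62.6 kips.
Bearing (1.2 l_c t F_u ≤ 2.4 d t F_u): upper limit = 2.4·0.625·0.75·70 = 78.75 kips.
  Edge l_c = 0.875 − 0.6875/2 = 0.5312 → r_n = 33.47 kips; interior l_c = 1.875 − 0.6875 = 1.188 → r_n = 74.81 kips.
  R_n,bearing = 1·33.47 + 3·74.81 = 257.9 kips → 0.75 × 257.9 = 193 kips.
Bolt shear governs: 62.6 kips.

62.6 kips (bolt shear governs)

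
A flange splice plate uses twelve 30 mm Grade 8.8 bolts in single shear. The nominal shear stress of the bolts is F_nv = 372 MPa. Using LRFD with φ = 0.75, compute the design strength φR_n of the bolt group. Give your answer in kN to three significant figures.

A_b = π × 30² / 4 = 706.9 mm².
R_n = F_nv · A_b · n · n_s = 372 × 706.9 × 12 × 1 / 1000 = 3155 kN.
Design strength φR_n = 0.75 × 3155 = 2370 kN.

2370 kN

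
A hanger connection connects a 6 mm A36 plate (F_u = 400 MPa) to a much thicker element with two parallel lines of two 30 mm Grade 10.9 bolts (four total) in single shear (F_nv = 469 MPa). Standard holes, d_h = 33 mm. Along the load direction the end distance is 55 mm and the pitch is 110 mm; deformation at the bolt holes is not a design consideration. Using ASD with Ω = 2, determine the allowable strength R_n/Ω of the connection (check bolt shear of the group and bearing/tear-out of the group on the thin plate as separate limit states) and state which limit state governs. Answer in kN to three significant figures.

Bolt shear: A_b = π·30²/4 = 706.9 mm²; R_n = 469 × 706.9 × 4 × 1 / 1000 = 1326 kN → 1326 / 2 = 663 kN.
Bearing (1.5 l_c t F_u ≤ 3.0 d t F_u): upper limit = 3.0·30·6·400 / 1000 = 216 kN.
  Edge l_c = 55 − 33/2 = 38.5 → r_n = 138.6 kN; interior l_c = 110 − 33 = 77 → r_n = 216 kN.
  R_n,bearing = 2·138.6 + 2·216 = 709.2 kN → 709.2 / 2 = 355 kN.
Bearing governs: 355 kN.

355 kN (bearing governs)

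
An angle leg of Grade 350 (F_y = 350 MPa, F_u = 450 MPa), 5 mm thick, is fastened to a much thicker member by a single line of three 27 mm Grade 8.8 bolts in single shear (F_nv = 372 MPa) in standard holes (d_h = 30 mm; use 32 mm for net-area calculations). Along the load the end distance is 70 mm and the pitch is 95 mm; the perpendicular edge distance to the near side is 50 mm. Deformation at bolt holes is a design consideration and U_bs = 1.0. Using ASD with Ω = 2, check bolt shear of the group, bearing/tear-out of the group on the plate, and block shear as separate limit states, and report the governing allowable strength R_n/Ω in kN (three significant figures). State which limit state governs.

Bolt shear: A_b = π·27²/4 = 572.6 mm²; R_n = 372 × 572.6 × 3 × 1 / 1000 = 639 kN → 639 / 2 = 319 kN.
Bearing: edge l_c = 55, r_n = 145.8 kN; interior l_c = 65, r_n = 145.8 kN; R_n = 145.8 + 2·145.8 = 437.4 kN → 219 kN.
Block shear: A_gv = 1300, A_nv = 900, A_nt = 170 mm²; R_n = min(0.6F_uA_nv, 0.6F_yA_gv) + U_bs·F_u·A_nt = 319.5 kN → 160 kN.
Block shear governs: 160 kN.

160 kN (block shear governs)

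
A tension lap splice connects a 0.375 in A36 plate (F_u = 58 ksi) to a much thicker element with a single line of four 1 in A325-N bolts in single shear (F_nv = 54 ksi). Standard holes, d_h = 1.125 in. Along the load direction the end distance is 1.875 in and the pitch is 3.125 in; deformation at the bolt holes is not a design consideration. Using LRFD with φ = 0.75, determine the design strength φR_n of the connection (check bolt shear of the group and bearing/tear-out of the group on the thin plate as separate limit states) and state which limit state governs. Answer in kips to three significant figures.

Bolt shear: A_b = π·1²/4 = 0.7854 in²; R_n = 54 × 0.7854 × 4 × 1 = 169.6 kips → 0.75 × 169.6 = 127 kips.
Bearing (1.5 l_c t F_u ≤ 3.0 d t F_u): upper limit = 3.0·1·0.375·58 = 65.25 kips.
  Edge l_c = 1.875 − 1.125/2 = 1.312 → r_n = 42.82 kips; interior l_c = 3.125 − 1.125 = 2 → r_n = 65.25 kips.
  R_n,bearing = 1·42.82 + 3·65.25 = 238.6 kips → 0.75 × 238.6 = 179 kips.
Bolt shear governs: 127 kips.

127 kips (bolt shear governs)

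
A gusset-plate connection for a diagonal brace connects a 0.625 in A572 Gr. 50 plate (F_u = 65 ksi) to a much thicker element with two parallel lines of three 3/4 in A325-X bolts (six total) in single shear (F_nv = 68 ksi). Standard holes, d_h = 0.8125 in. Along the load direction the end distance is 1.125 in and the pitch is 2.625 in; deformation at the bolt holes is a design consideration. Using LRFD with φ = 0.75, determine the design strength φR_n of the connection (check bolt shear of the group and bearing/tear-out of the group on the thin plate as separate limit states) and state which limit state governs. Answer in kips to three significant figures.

Bolt shear: A_b = π·0.75²/4 = 0.4418 in²; R_n = 68 × 0.4418 × 6 × 1 = 180.2 kips → 0.75 × 180.2 = 135 kips.
Bearing (1.2 l_c t F_u ≤ 2.4 d t F_u): upper limit = 2.4·0.75·0.625·65 = 73.12 kips.
  Edge l_c = 1.125 − 0.8125/2 = 0.7188 → r_n = 35.04 kips; interior l_c = 2.625 − 0.8125 = 1.812 → r_n = 73.12 kips.
  R_n,bearing = 2·35.04 + 4·73.12 = 362.6 kips → 0.75 × 362.6 = 272 kips.
Bolt shear governs: 135 kips.

135 kips (bolt shear governs)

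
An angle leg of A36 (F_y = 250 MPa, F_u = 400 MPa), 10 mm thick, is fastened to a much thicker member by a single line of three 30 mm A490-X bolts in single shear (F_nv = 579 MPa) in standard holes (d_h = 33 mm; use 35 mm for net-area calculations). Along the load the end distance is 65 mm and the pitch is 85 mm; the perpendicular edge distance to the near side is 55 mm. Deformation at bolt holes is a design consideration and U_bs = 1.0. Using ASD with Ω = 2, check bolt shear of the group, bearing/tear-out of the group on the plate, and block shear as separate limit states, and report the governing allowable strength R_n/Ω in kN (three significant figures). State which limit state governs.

251 kN (block shear governs)

Bolt shear: A_b = π·30²/4 = 706.9 mm²; R_n = 579 × 706.9 × 3 × 1 / 1000 = 1228 kN → 1228 / 2 = 614 kN.
Bearing: edge l_c = 48.5, r_n = 232.8 kN; interior l_c = 52, r_n = 249.6 kN; R_n = 232.8 + 2·249.6 = 732 kN → 366 kN.
Block shear: A_gv = 2350, A_nv = 1475, A_nt = 375 mm²; R_n = min(0.6F_uA_nv, 0.6F_yA_gv) + U_bs·F_u·A_nt = 502.5 kN → 251 kN.
Block shear governs: 251 kN.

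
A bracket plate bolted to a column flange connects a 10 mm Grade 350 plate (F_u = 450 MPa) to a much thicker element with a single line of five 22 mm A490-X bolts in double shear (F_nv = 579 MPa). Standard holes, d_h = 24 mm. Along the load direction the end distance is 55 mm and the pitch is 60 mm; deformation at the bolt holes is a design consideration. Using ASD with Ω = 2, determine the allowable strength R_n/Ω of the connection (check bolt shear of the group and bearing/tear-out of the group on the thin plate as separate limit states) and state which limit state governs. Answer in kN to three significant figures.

Bolt shear: A_b = π·22²/4 = 380.1 mm²; R_n = 579 × 380.1 × 5 × 2 / 1000 = 2201 kN → 2201 / 2 = 1100 kN.
Bearing (1.2 l_c t F_u ≤ 2.4 d t F_u): upper limit = 2.4·22·10·450 / 1000 = 237.6 kN.
  Edge l_c = 55 − 24/2 = 43 → r_n = 232.2 kN; interior l_c = 60 − 24 = 36 → r_n = 194.4 kN.
  R_n,bearing = 1·232.2 + 4·194.4 = 1010 kN → 1010 / 2 = 505 kN.
Bearing governs: 505 kN.

505 kN (bearing governs)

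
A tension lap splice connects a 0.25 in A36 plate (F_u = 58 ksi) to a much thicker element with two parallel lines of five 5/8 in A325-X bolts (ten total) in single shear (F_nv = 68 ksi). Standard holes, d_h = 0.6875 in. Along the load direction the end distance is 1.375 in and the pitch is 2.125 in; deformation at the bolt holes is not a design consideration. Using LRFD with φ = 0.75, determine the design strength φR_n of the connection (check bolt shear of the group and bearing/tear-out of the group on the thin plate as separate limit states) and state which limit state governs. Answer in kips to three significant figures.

156 kips (bolt shear governs)

Bolt shear: A_b = π·0.625²/4 = 0.3068 in²; R_n = 68 × 0.3068 × 10 × 1 = 208.6 kips → 0.75 × 208.6 = 156 kips.
Bearing (1.5 l_c t F_u ≤ 3.0 d t F_u): upper limit = 3.0·0.625·0.25·58 = 27.19 kips.
  Edge l_c = 1.375 − 0.6875/2 = 1.031 → r_n = 22.43 kips; interior l_c = 2.125 − 0.6875 = 1.438 → r_n = 27.19 kips.
  R_n,bearing = 2·22.43 + 8·27.19 = 262.4 kips → 0.75 × 262.4 = 197 kips.
Bolt shear governs: 156 kips.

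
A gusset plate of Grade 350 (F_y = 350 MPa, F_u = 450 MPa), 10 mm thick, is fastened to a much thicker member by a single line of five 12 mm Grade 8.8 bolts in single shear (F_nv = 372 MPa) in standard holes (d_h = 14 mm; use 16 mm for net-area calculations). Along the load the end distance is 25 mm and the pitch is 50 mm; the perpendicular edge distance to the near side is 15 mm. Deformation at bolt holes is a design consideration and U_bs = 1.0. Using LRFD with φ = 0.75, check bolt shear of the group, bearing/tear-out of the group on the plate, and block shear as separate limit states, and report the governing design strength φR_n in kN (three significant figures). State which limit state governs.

Bolt shear: A_b = π·12²/4 = 113.1 mm²; R_n = 372 × 113.1 × 5 × 1 / 1000 = 210.4 kN → 0.75 × 210.4 = 158 kN.
Bearing: edge l_c = 18, r_n = 97.2 kN; interior l_c = 36, r_n = 129.6 kN; R_n = 97.2 + 4·129.6 = 615.6 kN → 462 kN.
Block shear: A_gv = 2250, A_nv = 1530, A_nt = 70 mm²; R_n = min(0.6F_uA_nv, 0.6F_yA_gv) + U_bs·F_u·A_nt = 444.6 kN → 333 kN.
Bolt shear governs: 158 kN.

158 kN (bolt shear governs)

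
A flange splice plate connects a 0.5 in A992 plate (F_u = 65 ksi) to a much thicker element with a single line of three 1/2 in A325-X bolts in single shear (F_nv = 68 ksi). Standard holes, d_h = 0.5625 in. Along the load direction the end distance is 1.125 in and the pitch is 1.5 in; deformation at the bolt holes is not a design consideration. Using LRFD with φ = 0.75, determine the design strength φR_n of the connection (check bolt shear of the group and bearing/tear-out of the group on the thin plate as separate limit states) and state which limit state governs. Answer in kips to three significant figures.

Bolt shear: A_b = π·0.5²/4 = 0.1963 in²; R_n = 68 × 0.1963 × 3 × 1 = 40.06 kips → 0.75 × 40.06 = 30 kips.
Bearing (1.5 l_c t F_u ≤ 3.0 d t F_u): upper limit = 3.0·0.5·0.5·65 = 48.75 kips.
  Edge l_c = 1.125 − 0.5625/2 = 0.8438 → r_n = 41.13 kips; interior l_c = 1.5 − 0.5625 = 0.9375 → r_n = 45.7 kips.
  R_n,bearing = 1·41.13 + 2·45.7 = 132.5 kips → 0.75 × 132.5 = 99.4 kips.
Bolt shear governs: 30 kips.

30 kips (bolt shear governs)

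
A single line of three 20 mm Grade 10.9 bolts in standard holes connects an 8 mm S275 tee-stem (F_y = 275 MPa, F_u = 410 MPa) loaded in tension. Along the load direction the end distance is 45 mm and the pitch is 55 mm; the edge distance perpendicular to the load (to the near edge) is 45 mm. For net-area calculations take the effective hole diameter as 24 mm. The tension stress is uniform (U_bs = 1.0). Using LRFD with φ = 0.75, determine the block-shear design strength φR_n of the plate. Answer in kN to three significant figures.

221 kN

Shear plane L_v = 45 + 2·55 = 155 mm; A_gv = 155 × 8 = 1240 mm².
A_nv = (155 − 2.5·24) × 8 = 760 mm².
A_nt = (45 − 0.5·24) × 8 = 264 mm².
0.6 F_u A_nv = 187 kN; 0.6 F_y A_gv = 204.6 kN → shear rupture governs the shear term.
R_n = 187 + 1.0 × 410 × 264 / 1000 = 295.2 kN.
Design strength φR_n = 0.75 × 295.2 = 221 kN.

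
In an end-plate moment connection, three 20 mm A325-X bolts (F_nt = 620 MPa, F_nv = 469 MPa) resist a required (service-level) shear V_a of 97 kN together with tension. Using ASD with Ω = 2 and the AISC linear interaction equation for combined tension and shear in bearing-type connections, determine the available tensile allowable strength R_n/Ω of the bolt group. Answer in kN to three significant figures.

252 kN

A_b = π·20²/4 = 314.2 mm²; f_rv = 97 × 1000 / (3 × 314.2) = 102.9 MPa.
F'_nt = 1.3 F_nt − (Ω F_nt / F_nv) f_rv = 1.3·620 − (2·620/469)·102.9 = 533.9 MPa, capped at F_nt → F'_nt = 533.9 MPa.
R_n = F'_nt · A_b · n = 533.9 × 314.2 × 3 / 1000 = 503.2 kN.
Allowable strength R_n/Ω = 503.2 / 2 = 252 kN.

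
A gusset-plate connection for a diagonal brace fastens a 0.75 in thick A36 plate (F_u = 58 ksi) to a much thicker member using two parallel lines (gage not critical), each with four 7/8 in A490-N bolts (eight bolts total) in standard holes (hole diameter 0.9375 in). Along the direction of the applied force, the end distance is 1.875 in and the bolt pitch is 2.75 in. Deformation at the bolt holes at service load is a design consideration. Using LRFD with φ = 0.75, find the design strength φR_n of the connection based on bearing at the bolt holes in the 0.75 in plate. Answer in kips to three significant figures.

521 kips

Per bolt r_n = 1.2 l_c t F_u ≤ 2.4 d t F_u; upper limit = 2.4 × 0.875 × 0.75 × 58 = 91.35 kips.
Edge bolt: l_c = 1.875 − 0.9375/2 = 1.406 in → 1.2 × 1.406 × 0.75 × 58 = 73.41 → r_n = 73.41 kips.
Interior bolts: l_c = 2.75 − 0.9375 = 1.812 in → 1.2 × 1.812 × 0.75 × 58 = 94.61 → r_n = 91.35 kips.
R_n = 2 × 73.41 + 6 × 91.35 = 694.9 kips.
Design strength φR_n = 0.75 × 694.9 = 521 kips.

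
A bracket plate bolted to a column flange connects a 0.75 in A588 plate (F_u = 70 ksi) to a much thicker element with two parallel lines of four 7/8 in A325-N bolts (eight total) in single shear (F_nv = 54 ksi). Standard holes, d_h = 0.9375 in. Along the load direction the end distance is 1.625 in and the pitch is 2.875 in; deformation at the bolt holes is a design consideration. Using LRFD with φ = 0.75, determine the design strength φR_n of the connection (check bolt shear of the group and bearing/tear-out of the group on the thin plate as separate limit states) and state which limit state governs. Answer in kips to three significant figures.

Bolt shear: A_b = π·0.875²/4 = 0.6013 in²; R_n = 54 × 0.6013 × 8 × 1 = 259.8 kips → 0.75 × 259.8 = 195 kips.
Bearing (1.2 l_c t F_u ≤ 2.4 d t F_u): upper limit = 2.4·0.875·0.75·70 = 110.3 kips.
  Edge l_c = 1.625 − 0.9375/2 = 1.156 → r_n = 72.84 kips; interior l_c = 2.875 − 0.9375 = 1.938 → r_n = 110.3 kips.
  R_n,bearing = 2·72.84 + 6·110.3 = 807.2 kips → 0.75 × 807.2 = 605 kips.
Bolt shear governs: 195 kips.

195 kips (bolt shear governs)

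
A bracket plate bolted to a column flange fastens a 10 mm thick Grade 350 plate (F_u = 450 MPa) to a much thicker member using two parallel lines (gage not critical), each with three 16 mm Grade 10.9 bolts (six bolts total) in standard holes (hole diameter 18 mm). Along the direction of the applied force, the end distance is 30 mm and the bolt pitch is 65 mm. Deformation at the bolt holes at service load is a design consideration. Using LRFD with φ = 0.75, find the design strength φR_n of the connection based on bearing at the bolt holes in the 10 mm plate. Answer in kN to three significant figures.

Per bolt r_n = 1.2 l_c t F_u ≤ 2.4 d t F_u; upper limit = 2.4 × 16 × 10 × 450 / 1000 = 172.8 kN.
Edge bolt: l_c = 30 − 18/2 = 21 mm → 1.2 × 21 × 10 × 450 / 1000 = 113.4 → r_n = 113.4 kN.
Interior bolts: l_c = 65 − 18 = 47 mm → 1.2 × 47 × 10 × 450 / 1000 = 253.8 → r_n = 172.8 kN.
R_n = 2 × 113.4 + 4 × 172.8 = 918 kN.
Design strength φR_n = 0.75 × 918 = 688 kN.

688 kN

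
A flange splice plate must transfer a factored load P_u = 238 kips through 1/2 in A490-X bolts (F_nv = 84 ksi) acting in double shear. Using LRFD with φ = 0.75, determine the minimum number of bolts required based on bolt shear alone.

A_b = π·0.5²/4 = 0.1963 in².
Per-bolt design strength φR_n = 0.75 × 84 × 0.1963 × 2 = 24.74 kips.
n ≥ 238 / 24.74 = 9.62 → use 10 bolts.

10 bolts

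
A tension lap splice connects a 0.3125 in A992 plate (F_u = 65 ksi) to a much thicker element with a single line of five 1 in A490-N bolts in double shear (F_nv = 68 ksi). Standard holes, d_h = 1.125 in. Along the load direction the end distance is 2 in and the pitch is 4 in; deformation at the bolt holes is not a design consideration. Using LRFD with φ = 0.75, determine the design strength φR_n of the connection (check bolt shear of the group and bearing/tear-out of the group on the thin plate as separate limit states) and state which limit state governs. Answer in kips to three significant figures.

216 kips (bearing governs)

Bolt shear: A_b = π·1²/4 = 0.7854 in²; R_n = 68 × 0.7854 × 5 × 2 = 534.1 kips → 0.75 × 534.1 = 401 kips.
Bearing (1.5 l_c t F_u ≤ 3.0 d t F_u): upper limit = 3.0·1·0.3125·65 = 60.94 kips.
  Edge l_c = 2 − 1.125/2 = 1.438 → r_n = 43.8 kips; interior l_c = 4 − 1.125 = 2.875 → r_n = 60.94 kips.
  R_n,bearing = 1·43.8 + 4·60.94 = 287.5 kips → 0.75 × 287.5 = 216 kips.
Bearing governs: 216 kips.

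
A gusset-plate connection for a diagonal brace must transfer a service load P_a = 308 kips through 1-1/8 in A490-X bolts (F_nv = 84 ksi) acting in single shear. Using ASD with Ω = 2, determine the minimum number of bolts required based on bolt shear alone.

8 bolts

A_b = π·1.125²/4 = 0.994 in².
Per-bolt allowable strength R_n/Ω = 84 × 0.994 × 1 / 2 = 41.75 kips.
n ≥ 308 / 41.75 = 7.377 → use 8 bolts.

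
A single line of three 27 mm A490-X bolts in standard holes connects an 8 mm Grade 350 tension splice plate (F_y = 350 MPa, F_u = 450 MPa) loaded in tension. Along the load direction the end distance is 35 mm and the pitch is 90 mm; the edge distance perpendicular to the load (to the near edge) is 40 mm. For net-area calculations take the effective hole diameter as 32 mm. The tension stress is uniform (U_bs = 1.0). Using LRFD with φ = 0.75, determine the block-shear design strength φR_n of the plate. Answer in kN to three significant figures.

Shear plane L_v = 35 + 2·90 = 215 mm; A_gv = 215 × 8 = 1720 mm².
A_nv = (215 − 2.5·32) × 8 = 1080 mm².
A_nt = (40 − 0.5·32) × 8 = 192 mm².
0.6 F_u A_nv = 291.6 kN; 0.6 F_y A_gv = 361.2 kN → shear rupture governs the shear term.
R_n = 291.6 + 1.0 × 450 × 192 / 1000 = 378 kN.
Design strength φR_n = 0.75 × 378 = 284 kN.

284 kN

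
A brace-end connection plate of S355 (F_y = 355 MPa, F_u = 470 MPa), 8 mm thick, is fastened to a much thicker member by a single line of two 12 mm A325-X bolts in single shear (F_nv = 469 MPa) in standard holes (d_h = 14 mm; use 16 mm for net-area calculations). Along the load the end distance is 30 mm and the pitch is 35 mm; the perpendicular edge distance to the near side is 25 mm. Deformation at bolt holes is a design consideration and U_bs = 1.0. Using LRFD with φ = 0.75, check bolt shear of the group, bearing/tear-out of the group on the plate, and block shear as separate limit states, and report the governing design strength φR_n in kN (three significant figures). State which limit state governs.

Bolt shear: A_b = π·12²/4 = 113.1 mm²; R_n = 469 × 113.1 × 2 × 1 / 1000 = 106.1 kN → 0.75 × 106.1 = 79.6 kN.
Bearing: edge l_c = 23, r_n = 103.8 kN; interior l_c = 21, r_n = 94.75 kN; R_n = 103.8 + 1·94.75 = 198.5 kN → 149 kN.
Block shear: A_gv = 520, A_nv = 328, A_nt = 136 mm²; R_n = min(0.6F_uA_nv, 0.6F_yA_gv) + U_bs·F_u·A_nt = 156.4 kN → 117 kN.
Bolt shear governs: 79.6 kN.

79.6 kN (bolt shear governs)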